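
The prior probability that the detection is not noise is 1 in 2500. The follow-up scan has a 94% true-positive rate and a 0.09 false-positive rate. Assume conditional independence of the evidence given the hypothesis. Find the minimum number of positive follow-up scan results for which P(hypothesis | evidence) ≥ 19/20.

5

Prior odds: 0.0004 ÷ 0.9996 = 1/2499.
Likelihood ratio of a positive result = 0.94/0.09 = 94/9.
Target odds: 0.95 ÷ 0.05 = 19.
Need (1/2499) × (94/9)ⁿ ≥ 19, i.e. (94/9)ⁿ ≥ 47481.
(94/9)⁴ = 78074896/6561 falls short of 47481 but (94/9)⁵ ≈124287 reaches it, so n = 5.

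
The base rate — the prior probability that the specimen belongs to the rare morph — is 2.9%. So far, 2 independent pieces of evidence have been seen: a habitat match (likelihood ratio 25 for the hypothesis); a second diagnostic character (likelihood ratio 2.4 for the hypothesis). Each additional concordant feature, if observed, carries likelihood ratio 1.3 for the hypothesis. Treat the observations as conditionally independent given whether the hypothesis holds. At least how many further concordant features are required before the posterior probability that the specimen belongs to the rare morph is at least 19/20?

9

Prior odds = 0.029/0.971 = 29/971.
Combined Bayes factor of the evidence already in hand = 25 × 2.4 = 60.
Odds after that evidence = (29/971) × 60 = 1740/971.
Target odds = 0.95/0.05 = 19.
Need 1.3ⁿ ≥ 19 ÷ (1740/971) = 18449/1740.
1.3⁸ = 815730721/100000000 falls short of 18449/1740 but 1.3⁹ ≈10.6045 reaches it, so n = 9.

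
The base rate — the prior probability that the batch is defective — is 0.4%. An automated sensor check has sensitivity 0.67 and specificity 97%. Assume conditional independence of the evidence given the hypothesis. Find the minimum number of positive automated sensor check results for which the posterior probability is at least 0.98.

Prior odds: 0.004 ÷ 0.996 = 1/249.
False-positive rate = 1 − 0.97 = 0.03; likelihood ratio of a positive = 0.67/0.03 = 67/3.
Target odds: 0.98 ÷ 0.02 = 49.
Require (67/3)ⁿ ≥ 49 ÷ (1/249) = 12201.
(67/3)³ = 300763/27 falls short of 12201 but (67/3)⁴ = 20151121/81 reaches it, so n = 4.

4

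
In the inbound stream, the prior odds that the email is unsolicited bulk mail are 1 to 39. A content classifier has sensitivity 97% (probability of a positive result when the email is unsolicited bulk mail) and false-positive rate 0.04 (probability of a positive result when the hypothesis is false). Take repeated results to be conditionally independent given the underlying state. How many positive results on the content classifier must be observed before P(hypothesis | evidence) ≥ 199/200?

Prior odds = 1/39.
Likelihood ratio of a positive result = 0.97/0.04 = 24.25.
Target posterior odds = 0.995/0.005 = 199.
Require 24.25ⁿ ≥ 199 ÷ (1/39) = 7761.
24.25² = 588.0625 falls short of 7761 but 24.25³ = 912673/64 reaches it, so n = 3.

3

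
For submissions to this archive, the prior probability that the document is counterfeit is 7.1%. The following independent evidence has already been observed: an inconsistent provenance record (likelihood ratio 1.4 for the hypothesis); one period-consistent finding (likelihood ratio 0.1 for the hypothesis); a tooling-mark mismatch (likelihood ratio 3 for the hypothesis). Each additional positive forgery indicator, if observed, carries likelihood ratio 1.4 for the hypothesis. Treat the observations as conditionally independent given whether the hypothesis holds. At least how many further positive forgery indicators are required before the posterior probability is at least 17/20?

Prior odds = 0.071/0.929 = 71/929.
Combined Bayes factor of the evidence already in hand = 1.4 × 0.1 × 3 = 0.42.
Odds after that evidence = (71/929) × 0.42 = 1491/46450.
Target odds = 0.85/0.15 = 17/3.
Need 1.4ⁿ ≥ 17/3 ÷ (1491/46450) = 789650/4473.
1.4¹⁵ ≈155.568 falls short of 789650/4473 but 1.4¹⁶ ≈217.795 reaches it, so n = 16.

16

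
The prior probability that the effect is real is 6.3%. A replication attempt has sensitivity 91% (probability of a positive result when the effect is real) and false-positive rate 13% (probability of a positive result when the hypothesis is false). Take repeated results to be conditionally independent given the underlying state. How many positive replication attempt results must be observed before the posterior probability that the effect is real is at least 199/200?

5

Prior odds: 0.063 ÷ 0.937 = 63/937.
Likelihood ratio of a positive result = 0.91/0.13 = 7.
Target odds: 0.995 ÷ 0.005 = 199.
Require 7ⁿ ≥ 199 ÷ (63/937) = 186463/63.
7⁴ = 2401 falls short of 186463/63 but 7⁵ = 16807 reaches it, so n = 5.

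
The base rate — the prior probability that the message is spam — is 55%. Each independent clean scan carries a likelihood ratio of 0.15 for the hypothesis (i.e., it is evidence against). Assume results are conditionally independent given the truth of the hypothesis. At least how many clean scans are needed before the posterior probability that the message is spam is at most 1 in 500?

Prior odds: 0.55 ÷ 0.45 = 11/9.
Likelihood ratio per clean scan = 0.15.
Target posterior odds = 0.002/0.998 = 1/499.
Require 0.15ⁿ ≤ 1/499 ÷ (11/9) = 9/5489.
0.15³ = 0.003375 is still above 9/5489 but 0.15⁴ = 81/160000 is at or below it, so n = 4.

4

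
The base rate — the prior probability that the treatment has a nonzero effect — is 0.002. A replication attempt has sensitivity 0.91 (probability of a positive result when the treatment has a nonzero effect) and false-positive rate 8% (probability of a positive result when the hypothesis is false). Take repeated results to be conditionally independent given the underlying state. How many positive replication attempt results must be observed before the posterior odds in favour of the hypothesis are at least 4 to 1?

4

Prior odds = 0.002/0.998 = 1/499.
Likelihood ratio of a positive result = 0.91/0.08 = 11.375.
Target odds = 4.
Require 11.375ⁿ ≥ 4 ÷ (1/499) = 1996.
11.375³ = 753571/512 falls short of 1996 but 11.375⁴ = 68574961/4096 reaches it, so n = 4.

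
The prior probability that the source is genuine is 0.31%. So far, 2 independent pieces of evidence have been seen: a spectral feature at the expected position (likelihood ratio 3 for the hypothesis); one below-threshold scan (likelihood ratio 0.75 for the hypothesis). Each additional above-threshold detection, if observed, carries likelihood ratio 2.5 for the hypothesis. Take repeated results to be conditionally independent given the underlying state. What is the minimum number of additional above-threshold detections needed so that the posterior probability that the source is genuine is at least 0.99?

11

Prior odds = 0.0031/0.9969 = 31/9969.
Combined Bayes factor of the evidence already in hand = 3 × 0.75 = 2.25.
Odds after that evidence = (31/9969) × 2.25 = 93/13292.
Target odds = 0.99/0.01 = 99.
Need 2.5ⁿ ≥ 99 ÷ (93/13292) = 438636/31.
2.5¹⁰ = 9765625/1024 falls short of 438636/31 but 2.5¹¹ = 48828125/2048 reaches it, so n = 11.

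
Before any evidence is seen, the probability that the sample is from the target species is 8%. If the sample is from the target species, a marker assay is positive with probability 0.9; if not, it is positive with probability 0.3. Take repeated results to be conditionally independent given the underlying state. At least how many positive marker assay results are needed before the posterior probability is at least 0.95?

5

Prior odds: 0.08 ÷ 0.92 = 2/23.
Likelihood ratio of a positive = 0.9/0.3 = 3.
Target posterior odds = 0.95/0.05 = 19.
Require 3ⁿ ≥ 19 ÷ (2/23) = 218.5.
3⁴ = 81 falls short of 218.5 but 3⁵ = 243 reaches it, so n = 5.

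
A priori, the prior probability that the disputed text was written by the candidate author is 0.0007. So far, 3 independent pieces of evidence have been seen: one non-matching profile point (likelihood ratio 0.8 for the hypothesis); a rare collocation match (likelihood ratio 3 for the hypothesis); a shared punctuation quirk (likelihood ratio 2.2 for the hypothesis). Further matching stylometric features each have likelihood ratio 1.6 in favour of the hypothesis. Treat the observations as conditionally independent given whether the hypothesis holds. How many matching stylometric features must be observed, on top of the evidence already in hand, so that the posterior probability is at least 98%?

21

Prior odds = 0.0007/0.9993 = 7/9993.
Combined Bayes factor of the evidence already in hand = 0.8 × 3 × 2.2 = 5.28.
Odds after that evidence = (7/9993) × 5.28 = 308/83275.
Target odds = 0.98/0.02 = 49.
Need 1.6ⁿ ≥ 49 ÷ (308/83275) = 582925/44.
1.6²⁰ ≈12089.3 falls short of 582925/44 but 1.6²¹ ≈19342.8 reaches it, so n = 21.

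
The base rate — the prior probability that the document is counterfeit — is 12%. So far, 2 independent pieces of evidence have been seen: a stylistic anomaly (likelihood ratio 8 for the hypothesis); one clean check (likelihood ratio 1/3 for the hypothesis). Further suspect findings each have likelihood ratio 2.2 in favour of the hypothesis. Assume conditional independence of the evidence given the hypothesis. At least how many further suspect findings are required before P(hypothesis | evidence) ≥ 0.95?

6

Prior odds = 0.12/0.88 = 3/22.
Combined Bayes factor of the evidence already in hand = 8 × (1/3) = 8/3.
Odds after that evidence = (3/22) × 8/3 = 4/11.
Target odds = 0.95/0.05 = 19.
Need 2.2ⁿ ≥ 19 ÷ (4/11) = 52.25.
2.2⁵ = 51.53632 falls short of 52.25 but 2.2⁶ = 1771561/15625 reaches it, so n = 6.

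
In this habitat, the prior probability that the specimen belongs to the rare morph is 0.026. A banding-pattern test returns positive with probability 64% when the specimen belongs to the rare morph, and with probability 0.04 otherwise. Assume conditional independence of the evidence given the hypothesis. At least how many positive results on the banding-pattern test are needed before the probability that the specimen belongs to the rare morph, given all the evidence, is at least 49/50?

3

Prior odds = 0.026/0.974 = 13/487.
Likelihood ratio of a positive result = 0.64/0.04 = 16.
Target odds: 0.98 ÷ 0.02 = 49.
Need (13/487) × 16ⁿ ≥ 49, i.e. 16ⁿ ≥ 23863/13.
16² = 256 falls short of 23863/13 but 16³ = 4096 reaches it, so n = 3.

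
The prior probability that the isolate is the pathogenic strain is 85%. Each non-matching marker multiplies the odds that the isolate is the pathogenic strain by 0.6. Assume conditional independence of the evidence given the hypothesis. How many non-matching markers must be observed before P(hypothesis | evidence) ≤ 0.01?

13

Prior odds: 0.85 ÷ 0.15 = 17/3.
Likelihood ratio per non-matching marker = 0.6.
Target odds: 0.01 ÷ 0.99 = 1/99.
Require 0.6ⁿ ≤ 1/99 ÷ (17/3) = 1/561.
0.6¹² = 531441/244140625 is still above 1/561 but 0.6¹³ ≈0.00130607 is at or below it, so n = 13.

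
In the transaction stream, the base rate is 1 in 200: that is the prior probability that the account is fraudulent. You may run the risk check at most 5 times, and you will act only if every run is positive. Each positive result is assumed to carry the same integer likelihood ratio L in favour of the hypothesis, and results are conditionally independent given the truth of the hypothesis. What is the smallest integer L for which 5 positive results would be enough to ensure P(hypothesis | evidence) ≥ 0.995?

9

Prior odds = 0.005/0.995 = 1/199.
Target odds = 0.995/0.005 = 199.
Need L⁵ ≥ 199 ÷ (1/199) = 39601.
8⁵ = 32768 < 39601 ≤ 59049 = 9⁵, so L = 9.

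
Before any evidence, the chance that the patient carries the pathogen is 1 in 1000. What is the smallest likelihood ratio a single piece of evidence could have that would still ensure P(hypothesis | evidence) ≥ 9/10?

Prior odds = 0.001/0.999 = 1/999.
Target odds = 0.9/0.1 = 9.
Required Bayes factor = 9 ÷ (1/999) = 8991.

8991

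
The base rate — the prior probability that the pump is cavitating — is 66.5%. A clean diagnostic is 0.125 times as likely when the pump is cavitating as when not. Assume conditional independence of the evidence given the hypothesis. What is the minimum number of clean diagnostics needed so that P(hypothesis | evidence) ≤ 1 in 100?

Prior odds = 0.665/0.335 = 133/67.
Likelihood ratio per clean diagnostic = 0.125.
Target odds: 0.01 ÷ 0.99 = 1/99.
Require 0.125ⁿ ≤ 1/99 ÷ (133/67) = 67/13167.
0.125² = 0.015625 is still above 67/13167 but 0.125³ = 0.001953125 is at or below it, so n = 3.

3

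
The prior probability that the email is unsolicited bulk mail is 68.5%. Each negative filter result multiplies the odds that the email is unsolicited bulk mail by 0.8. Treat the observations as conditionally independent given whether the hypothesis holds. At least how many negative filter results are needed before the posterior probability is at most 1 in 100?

25

Prior odds: 0.685 ÷ 0.315 = 137/63.
Likelihood ratio per negative filter result = 0.8.
Target posterior odds = 0.01/0.99 = 1/99.
Need (137/63) × 0.8ⁿ ≤ 1/99, i.e. 0.8ⁿ ≤ 7/1507.
0.8²⁴ ≈0.00472237 is still above 7/1507 but 0.8²⁵ ≈0.00377789 is at or below it, so n = 25.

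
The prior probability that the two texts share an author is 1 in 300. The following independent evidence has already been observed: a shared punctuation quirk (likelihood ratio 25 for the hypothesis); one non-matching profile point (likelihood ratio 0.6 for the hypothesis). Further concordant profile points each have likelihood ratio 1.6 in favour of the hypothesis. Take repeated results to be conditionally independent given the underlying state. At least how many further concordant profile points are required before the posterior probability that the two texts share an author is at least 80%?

10

Prior odds = (1/300)/(299/300) = 1/299.
Combined Bayes factor of the evidence already in hand = 25 × 0.6 = 15.
Odds after that evidence = (1/299) × 15 = 15/299.
Target odds = 0.8/0.2 = 4.
Need 1.6ⁿ ≥ 4 ÷ (15/299) = 1196/15.
1.6⁹ = 134217728/1953125 falls short of 1196/15 but 1.6¹⁰ ≈109.951 reaches it, so n = 10.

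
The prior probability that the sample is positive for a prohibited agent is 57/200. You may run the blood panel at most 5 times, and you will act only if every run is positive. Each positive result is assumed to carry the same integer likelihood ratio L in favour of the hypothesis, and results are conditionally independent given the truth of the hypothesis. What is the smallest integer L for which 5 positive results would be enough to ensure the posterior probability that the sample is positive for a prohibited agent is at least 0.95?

Prior odds = 0.285/0.715 = 57/143.
Target odds = 0.95/0.05 = 19.
Need L⁵ ≥ 19 ÷ (57/143) = 143/3.
2⁵ = 32 < 143/3 ≤ 243 = 3⁵, so L = 3.

3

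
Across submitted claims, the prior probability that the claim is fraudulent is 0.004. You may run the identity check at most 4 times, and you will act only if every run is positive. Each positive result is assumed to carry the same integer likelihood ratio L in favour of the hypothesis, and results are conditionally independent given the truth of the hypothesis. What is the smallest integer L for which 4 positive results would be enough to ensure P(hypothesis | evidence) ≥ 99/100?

Prior odds = 0.004/0.996 = 1/249.
Target odds = 0.99/0.01 = 99.
Need L⁴ ≥ 99 ÷ (1/249) = 24651.
12⁴ = 20736 < 24651 ≤ 28561 = 13⁴, so L = 13.

13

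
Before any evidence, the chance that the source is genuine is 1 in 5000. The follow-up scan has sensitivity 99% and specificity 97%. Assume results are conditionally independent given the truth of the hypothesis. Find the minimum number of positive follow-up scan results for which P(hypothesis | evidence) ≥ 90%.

Prior odds = 0.0002/0.9998 = 1/4999.
False-positive rate = 1 − 0.97 = 0.03; likelihood ratio of a positive = 0.99/0.03 = 33.
Target odds: 0.9 ÷ 0.1 = 9.
Need (1/4999) × 33ⁿ ≥ 9, i.e. 33ⁿ ≥ 44991.
33³ = 35937 falls short of 44991 but 33⁴ = 1185921 reaches it, so n = 4.

4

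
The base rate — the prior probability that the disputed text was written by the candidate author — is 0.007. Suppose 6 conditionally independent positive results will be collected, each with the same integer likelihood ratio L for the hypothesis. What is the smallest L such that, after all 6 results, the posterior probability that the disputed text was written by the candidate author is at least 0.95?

Prior odds = 0.007/0.993 = 7/993.
Target odds = 0.95/0.05 = 19.
Need L⁶ ≥ 19 ÷ (7/993) = 18867/7.
3⁶ = 729 < 18867/7 ≤ 4096 = 4⁶, so L = 4.

4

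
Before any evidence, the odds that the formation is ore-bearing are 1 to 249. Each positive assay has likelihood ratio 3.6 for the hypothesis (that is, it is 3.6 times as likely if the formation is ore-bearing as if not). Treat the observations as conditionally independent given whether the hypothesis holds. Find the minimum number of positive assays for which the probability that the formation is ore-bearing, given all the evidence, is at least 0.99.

Prior odds = 1/249.
Likelihood ratio per positive assay = 3.6.
Target posterior odds = 0.99/0.01 = 99.
Need (1/249) × 3.6ⁿ ≥ 99, i.e. 3.6ⁿ ≥ 24651.
3.6⁷ = 612220032/78125 falls short of 24651 but 3.6⁸ ≈28211.1 reaches it, so n = 8.

8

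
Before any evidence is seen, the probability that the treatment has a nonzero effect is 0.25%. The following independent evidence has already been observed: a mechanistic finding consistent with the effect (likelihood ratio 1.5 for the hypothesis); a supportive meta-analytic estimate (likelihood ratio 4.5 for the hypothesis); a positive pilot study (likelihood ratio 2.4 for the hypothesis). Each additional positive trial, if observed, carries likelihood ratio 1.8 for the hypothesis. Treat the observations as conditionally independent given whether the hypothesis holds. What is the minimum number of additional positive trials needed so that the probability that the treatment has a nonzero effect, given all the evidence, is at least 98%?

13

Prior odds = 0.0025/0.9975 = 1/399.
Combined Bayes factor of the evidence already in hand = 1.5 × 4.5 × 2.4 = 16.2.
Odds after that evidence = (1/399) × 16.2 = 27/665.
Target odds = 0.98/0.02 = 49.
Need 1.8ⁿ ≥ 49 ÷ (27/665) = 32585/27.
1.8¹² ≈1156.83 falls short of 32585/27 but 1.8¹³ ≈2082.3 reaches it, so n = 13.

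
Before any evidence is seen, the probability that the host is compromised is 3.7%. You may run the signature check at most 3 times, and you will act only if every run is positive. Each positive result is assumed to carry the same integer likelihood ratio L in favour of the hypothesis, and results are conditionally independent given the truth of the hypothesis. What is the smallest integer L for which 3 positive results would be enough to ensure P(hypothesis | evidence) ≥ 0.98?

Prior odds = 0.037/0.963 = 37/963.
Target odds = 0.98/0.02 = 49.
Need L³ ≥ 49 ÷ (37/963) = 47187/37.
10³ = 1000 < 47187/37 ≤ 1331 = 11³, so L = 11.

11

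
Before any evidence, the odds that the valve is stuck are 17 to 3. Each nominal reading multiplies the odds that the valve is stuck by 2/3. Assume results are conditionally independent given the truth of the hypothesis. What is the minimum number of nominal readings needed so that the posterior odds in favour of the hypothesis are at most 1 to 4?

Prior odds = 17/3.
Likelihood ratio per nominal reading = 2/3.
Target odds = 0.25.
Need (17/3) × (2/3)ⁿ ≤ 0.25, i.e. (2/3)ⁿ ≤ 3/68.
(2/3)⁷ = 128/2187 is still above 3/68 but (2/3)⁸ = 256/6561 is at or below it, so n = 8.

8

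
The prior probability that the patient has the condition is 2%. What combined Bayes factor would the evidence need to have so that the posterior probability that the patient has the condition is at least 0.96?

Prior odds = 0.02/0.98 = 1/49.
Target odds = 0.96/0.04 = 24.
Required Bayes factor = 24 ÷ (1/49) = 1176.

1176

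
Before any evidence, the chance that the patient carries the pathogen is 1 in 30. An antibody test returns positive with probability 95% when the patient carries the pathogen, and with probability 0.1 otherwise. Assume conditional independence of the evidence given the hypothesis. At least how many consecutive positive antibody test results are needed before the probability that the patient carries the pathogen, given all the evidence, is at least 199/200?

4

Prior odds: (1/30) ÷ (29/30) = 1/29.
Likelihood ratio of a positive result = 0.95/0.1 = 9.5.
Target posterior odds = 0.995/0.005 = 199.
Require 9.5ⁿ ≥ 199 ÷ (1/29) = 5771.
9.5³ = 857.375 falls short of 5771 but 9.5⁴ = 8145.0625 reaches it, so n = 4.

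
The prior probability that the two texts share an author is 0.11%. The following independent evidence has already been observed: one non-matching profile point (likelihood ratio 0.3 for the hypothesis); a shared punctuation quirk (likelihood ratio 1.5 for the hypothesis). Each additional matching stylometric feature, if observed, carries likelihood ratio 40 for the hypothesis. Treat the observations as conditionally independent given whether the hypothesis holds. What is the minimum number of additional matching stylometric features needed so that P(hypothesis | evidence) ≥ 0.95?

3

Prior odds = 0.0011/0.9989 = 11/9989.
Combined Bayes factor of the evidence already in hand = 0.3 × 1.5 = 0.45.
Odds after that evidence = (11/9989) × 0.45 = 99/199780.
Target odds = 0.95/0.05 = 19.
Need 40ⁿ ≥ 19 ÷ (99/199780) = 3795820/99.
40² = 1600 falls short of 3795820/99 but 40³ = 64000 reaches it, so n = 3.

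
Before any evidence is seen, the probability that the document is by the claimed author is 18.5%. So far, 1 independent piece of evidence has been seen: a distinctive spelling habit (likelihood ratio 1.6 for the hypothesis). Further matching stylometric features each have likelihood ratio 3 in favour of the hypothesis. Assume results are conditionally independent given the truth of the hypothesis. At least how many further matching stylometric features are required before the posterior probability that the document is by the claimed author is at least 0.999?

Prior odds = 0.185/0.815 = 37/163.
Bayes factor of the evidence already in hand = 1.6.
Odds after that evidence = (37/163) × 1.6 = 296/815.
Target odds = 0.999/0.001 = 999.
Need 3ⁿ ≥ 999 ÷ (296/815) = 2750.625.
3⁷ = 2187 falls short of 2750.625 but 3⁸ = 6561 reaches it, so n = 8.

8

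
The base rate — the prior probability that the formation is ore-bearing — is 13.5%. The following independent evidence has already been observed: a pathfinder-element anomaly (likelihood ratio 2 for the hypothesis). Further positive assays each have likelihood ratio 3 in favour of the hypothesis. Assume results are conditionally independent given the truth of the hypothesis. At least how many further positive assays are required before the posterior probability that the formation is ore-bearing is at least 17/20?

3

Prior odds = 0.135/0.865 = 27/173.
Bayes factor of the evidence already in hand = 2.
Odds after that evidence = (27/173) × 2 = 54/173.
Target odds = 0.85/0.15 = 17/3.
Need 3ⁿ ≥ 17/3 ÷ (54/173) = 2941/162.
3² = 9 falls short of 2941/162 but 3³ = 27 reaches it, so n = 3.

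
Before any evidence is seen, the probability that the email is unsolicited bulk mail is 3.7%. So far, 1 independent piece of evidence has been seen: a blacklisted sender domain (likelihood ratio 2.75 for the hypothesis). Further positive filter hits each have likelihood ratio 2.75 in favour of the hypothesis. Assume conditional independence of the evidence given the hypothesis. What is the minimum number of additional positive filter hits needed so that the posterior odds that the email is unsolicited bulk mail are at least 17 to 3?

4

Prior odds = 0.037/0.963 = 37/963.
Bayes factor of the evidence already in hand = 2.75.
Odds after that evidence = (37/963) × 2.75 = 407/3852.
Target odds = 17/3.
Need 2.75ⁿ ≥ 17/3 ÷ (407/3852) = 21828/407.
2.75³ = 20.796875 falls short of 21828/407 but 2.75⁴ = 57.19140625 reaches it, so n = 4.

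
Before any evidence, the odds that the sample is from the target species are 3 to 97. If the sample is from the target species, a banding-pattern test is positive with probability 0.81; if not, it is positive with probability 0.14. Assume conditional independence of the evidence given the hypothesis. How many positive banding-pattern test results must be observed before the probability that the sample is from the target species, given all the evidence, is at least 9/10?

4

Prior odds = 3/97.
Likelihood ratio of a positive = 0.81/0.14 = 81/14.
Target odds: 0.9 ÷ 0.1 = 9.
Need (3/97) × (81/14)ⁿ ≥ 9, i.e. (81/14)ⁿ ≥ 291.
(81/14)³ = 531441/2744 falls short of 291 but (81/14)⁴ = 43046721/38416 reaches it, so n = 4.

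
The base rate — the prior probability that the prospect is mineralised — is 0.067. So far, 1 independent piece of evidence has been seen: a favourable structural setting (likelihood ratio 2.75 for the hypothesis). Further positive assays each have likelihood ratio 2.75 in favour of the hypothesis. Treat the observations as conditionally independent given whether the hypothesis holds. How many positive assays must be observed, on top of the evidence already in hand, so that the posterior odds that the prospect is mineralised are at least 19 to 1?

Prior odds = 0.067/0.933 = 67/933.
Bayes factor of the evidence already in hand = 2.75.
Odds after that evidence = (67/933) × 2.75 = 737/3732.
Target odds = 19.
Need 2.75ⁿ ≥ 19 ÷ (737/3732) = 70908/737.
2.75⁴ = 57.19140625 falls short of 70908/737 but 2.75⁵ = 161051/1024 reaches it, so n = 5.

5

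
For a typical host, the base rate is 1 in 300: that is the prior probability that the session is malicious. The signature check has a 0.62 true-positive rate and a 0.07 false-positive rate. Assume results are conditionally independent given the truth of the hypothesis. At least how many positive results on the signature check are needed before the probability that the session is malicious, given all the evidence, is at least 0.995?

6

Prior odds: (1/300) ÷ (299/300) = 1/299.
Likelihood ratio of a positive result = 0.62/0.07 = 62/7.
Target odds: 0.995 ÷ 0.005 = 199.
Need (1/299) × (62/7)ⁿ ≥ 199, i.e. (62/7)ⁿ ≥ 59501.
(62/7)⁵ = 916132832/16807 falls short of 59501 but (62/7)⁶ ≈482794 reaches it, so n = 6.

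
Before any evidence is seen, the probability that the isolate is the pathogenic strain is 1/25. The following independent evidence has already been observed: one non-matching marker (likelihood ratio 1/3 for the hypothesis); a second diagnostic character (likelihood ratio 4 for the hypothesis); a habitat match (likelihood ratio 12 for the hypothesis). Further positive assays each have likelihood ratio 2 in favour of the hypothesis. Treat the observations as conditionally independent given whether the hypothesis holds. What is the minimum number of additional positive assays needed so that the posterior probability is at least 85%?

Prior odds = 0.04/0.96 = 1/24.
Combined Bayes factor of the evidence already in hand = (1/3) × 4 × 12 = 16.
Odds after that evidence = (1/24) × 16 = 2/3.
Target odds = 0.85/0.15 = 17/3.
Need 2ⁿ ≥ 17/3 ÷ (2/3) = 8.5.
2³ = 8 falls short of 8.5 but 2⁴ = 16 reaches it, so n = 4.

4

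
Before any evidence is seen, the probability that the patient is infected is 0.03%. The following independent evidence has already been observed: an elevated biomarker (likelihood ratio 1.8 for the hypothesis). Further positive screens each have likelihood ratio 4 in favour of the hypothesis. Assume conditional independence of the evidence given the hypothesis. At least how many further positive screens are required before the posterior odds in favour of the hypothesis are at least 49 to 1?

9

Prior odds = 0.0003/0.9997 = 3/9997.
Bayes factor of the evidence already in hand = 1.8.
Odds after that evidence = (3/9997) × 1.8 = 27/49985.
Target odds = 49.
Need 4ⁿ ≥ 49 ÷ (27/49985) = 2449265/27.
4⁸ = 65536 falls short of 2449265/27 but 4⁹ = 262144 reaches it, so n = 9.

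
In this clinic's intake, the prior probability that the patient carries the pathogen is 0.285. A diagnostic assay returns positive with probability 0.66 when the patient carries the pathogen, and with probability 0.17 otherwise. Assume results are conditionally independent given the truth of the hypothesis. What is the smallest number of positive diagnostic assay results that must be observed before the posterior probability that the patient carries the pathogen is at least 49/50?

Prior odds: 0.285 ÷ 0.715 = 57/143.
Likelihood ratio of a positive result = 0.66/0.17 = 66/17.
Target odds: 0.98 ÷ 0.02 = 49.
Require (66/17)ⁿ ≥ 49 ÷ (57/143) = 7007/57.
(66/17)³ = 287496/4913 falls short of 7007/57 but (66/17)⁴ = 18974736/83521 reaches it, so n = 4.

4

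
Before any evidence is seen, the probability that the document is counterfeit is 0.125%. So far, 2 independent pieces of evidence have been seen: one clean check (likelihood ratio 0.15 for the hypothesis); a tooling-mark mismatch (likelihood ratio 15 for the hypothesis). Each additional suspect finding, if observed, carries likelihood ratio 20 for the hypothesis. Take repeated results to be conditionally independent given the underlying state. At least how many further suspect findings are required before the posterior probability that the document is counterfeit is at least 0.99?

4

Prior odds = 0.00125/0.99875 = 1/799.
Combined Bayes factor of the evidence already in hand = 0.15 × 15 = 2.25.
Odds after that evidence = (1/799) × 2.25 = 9/3196.
Target odds = 0.99/0.01 = 99.
Need 20ⁿ ≥ 99 ÷ (9/3196) = 35156.
20³ = 8000 falls short of 35156 but 20⁴ = 160000 reaches it, so n = 4.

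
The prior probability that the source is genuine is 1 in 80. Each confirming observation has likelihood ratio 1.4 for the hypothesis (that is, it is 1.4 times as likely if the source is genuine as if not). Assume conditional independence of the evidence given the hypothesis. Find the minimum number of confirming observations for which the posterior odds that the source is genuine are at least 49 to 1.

Prior odds = 0.0125/0.9875 = 1/79.
Likelihood ratio per confirming observation = 1.4.
Target odds = 49.
Need (1/79) × 1.4ⁿ ≥ 49, i.e. 1.4ⁿ ≥ 3871.
1.4²⁴ ≈3214.2 falls short of 3871 but 1.4²⁵ ≈4499.88 reaches it, so n = 25.

25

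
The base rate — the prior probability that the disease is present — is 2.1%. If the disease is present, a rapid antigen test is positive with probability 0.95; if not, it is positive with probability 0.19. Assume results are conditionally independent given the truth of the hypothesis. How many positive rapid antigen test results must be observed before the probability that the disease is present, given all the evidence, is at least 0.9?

4

Prior odds = 0.021/0.979 = 21/979.
Likelihood ratio of a positive = 0.95/0.19 = 5.
Target odds: 0.9 ÷ 0.1 = 9.
Need (21/979) × 5ⁿ ≥ 9, i.e. 5ⁿ ≥ 2937/7.
5³ = 125 falls short of 2937/7 but 5⁴ = 625 reaches it, so n = 4.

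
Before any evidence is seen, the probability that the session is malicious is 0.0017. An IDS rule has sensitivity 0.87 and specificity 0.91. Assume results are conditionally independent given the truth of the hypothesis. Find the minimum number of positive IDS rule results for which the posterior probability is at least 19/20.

5

Prior odds = 0.0017/0.9983 = 17/9983.
False-positive rate = 1 − 0.91 = 0.09; likelihood ratio of a positive = 0.87/0.09 = 29/3.
Target odds: 0.95 ÷ 0.05 = 19.
Require (29/3)ⁿ ≥ 19 ÷ (17/9983) = 189677/17.
(29/3)⁴ = 707281/81 falls short of 189677/17 but (29/3)⁵ = 20511149/243 reaches it, so n = 5.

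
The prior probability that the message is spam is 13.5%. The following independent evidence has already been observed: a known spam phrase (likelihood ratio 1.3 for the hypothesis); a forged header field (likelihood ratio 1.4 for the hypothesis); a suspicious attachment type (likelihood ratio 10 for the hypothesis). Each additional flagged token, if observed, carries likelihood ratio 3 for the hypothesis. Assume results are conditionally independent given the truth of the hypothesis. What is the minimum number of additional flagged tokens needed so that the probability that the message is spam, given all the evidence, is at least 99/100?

4

Prior odds = 0.135/0.865 = 27/173.
Combined Bayes factor of the evidence already in hand = 1.3 × 1.4 × 10 = 18.2.
Odds after that evidence = (27/173) × 18.2 = 2457/865.
Target odds = 0.99/0.01 = 99.
Need 3ⁿ ≥ 99 ÷ (2457/865) = 9515/273.
3³ = 27 falls short of 9515/273 but 3⁴ = 81 reaches it, so n = 4.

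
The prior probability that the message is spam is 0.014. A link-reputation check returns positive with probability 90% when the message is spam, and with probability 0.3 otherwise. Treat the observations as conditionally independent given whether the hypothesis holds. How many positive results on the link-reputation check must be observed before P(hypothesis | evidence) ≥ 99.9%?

Prior odds: 0.014 ÷ 0.986 = 7/493.
Likelihood ratio of a positive result = 0.9/0.3 = 3.
Target odds: 0.999 ÷ 0.001 = 999.
Require 3ⁿ ≥ 999 ÷ (7/493) = 492507/7.
3¹⁰ = 59049 falls short of 492507/7 but 3¹¹ = 177147 reaches it, so n = 11.

11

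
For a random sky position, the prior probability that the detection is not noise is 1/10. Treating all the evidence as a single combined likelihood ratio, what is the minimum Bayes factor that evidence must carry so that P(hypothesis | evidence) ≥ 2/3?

Prior odds = 0.1/0.9 = 1/9.
Target odds = (2/3)/(1/3) = 2.
Required Bayes factor = 2 ÷ (1/9) = 18.

18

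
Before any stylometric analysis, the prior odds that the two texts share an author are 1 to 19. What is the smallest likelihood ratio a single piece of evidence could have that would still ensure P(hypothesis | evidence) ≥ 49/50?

931

Prior odds = 1/19.
Target odds = 0.98/0.02 = 49.
Required Bayes factor = 49 ÷ (1/19) = 931.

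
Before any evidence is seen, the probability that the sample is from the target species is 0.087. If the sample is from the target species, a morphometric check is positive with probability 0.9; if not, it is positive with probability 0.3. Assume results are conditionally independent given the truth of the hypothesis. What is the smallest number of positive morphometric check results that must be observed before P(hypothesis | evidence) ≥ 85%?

Prior odds: 0.087 ÷ 0.913 = 87/913.
Likelihood ratio of a positive = 0.9/0.3 = 3.
Target posterior odds = 0.85/0.15 = 17/3.
Require 3ⁿ ≥ 17/3 ÷ (87/913) = 15521/261.
3³ = 27 falls short of 15521/261 but 3⁴ = 81 reaches it, so n = 4.

4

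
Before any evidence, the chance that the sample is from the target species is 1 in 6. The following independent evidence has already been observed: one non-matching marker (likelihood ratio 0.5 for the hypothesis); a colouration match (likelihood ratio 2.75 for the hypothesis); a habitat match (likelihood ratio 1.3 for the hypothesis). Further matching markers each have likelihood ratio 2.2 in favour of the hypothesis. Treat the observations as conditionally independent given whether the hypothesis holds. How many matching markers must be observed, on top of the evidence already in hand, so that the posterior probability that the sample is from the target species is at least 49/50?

7

Prior odds = (1/6)/(5/6) = 0.2.
Combined Bayes factor of the evidence already in hand = 0.5 × 2.75 × 1.3 = 1.7875.
Odds after that evidence = 0.2 × 1.7875 = 0.3575.
Target odds = 0.98/0.02 = 49.
Need 2.2ⁿ ≥ 49 ÷ 0.3575 = 19600/143.
2.2⁶ = 1771561/15625 falls short of 19600/143 but 2.2⁷ = 19487171/78125 reaches it, so n = 7.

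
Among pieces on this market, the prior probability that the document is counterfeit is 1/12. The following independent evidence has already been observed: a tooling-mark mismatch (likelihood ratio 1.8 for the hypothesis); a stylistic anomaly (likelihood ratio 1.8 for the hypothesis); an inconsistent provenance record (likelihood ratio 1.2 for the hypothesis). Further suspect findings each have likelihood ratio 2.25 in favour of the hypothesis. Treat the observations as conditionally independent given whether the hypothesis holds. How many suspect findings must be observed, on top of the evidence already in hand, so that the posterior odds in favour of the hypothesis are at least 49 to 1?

7

Prior odds = (1/12)/(11/12) = 1/11.
Combined Bayes factor of the evidence already in hand = 1.8 × 1.8 × 1.2 = 3.888.
Odds after that evidence = (1/11) × 3.888 = 486/1375.
Target odds = 49.
Need 2.25ⁿ ≥ 49 ÷ (486/1375) = 67375/486.
2.25⁶ = 531441/4096 falls short of 67375/486 but 2.25⁷ = 4782969/16384 reaches it, so n = 7.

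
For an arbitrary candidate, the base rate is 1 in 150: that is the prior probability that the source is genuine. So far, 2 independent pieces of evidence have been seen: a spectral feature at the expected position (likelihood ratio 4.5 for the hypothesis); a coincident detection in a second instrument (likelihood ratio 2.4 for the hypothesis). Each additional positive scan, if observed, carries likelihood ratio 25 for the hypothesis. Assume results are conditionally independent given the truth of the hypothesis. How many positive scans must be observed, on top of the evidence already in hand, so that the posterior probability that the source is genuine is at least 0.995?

3

Prior odds = (1/150)/(149/150) = 1/149.
Combined Bayes factor of the evidence already in hand = 4.5 × 2.4 = 10.8.
Odds after that evidence = (1/149) × 10.8 = 54/745.
Target odds = 0.995/0.005 = 199.
Need 25ⁿ ≥ 199 ÷ (54/745) = 148255/54.
25² = 625 falls short of 148255/54 but 25³ = 15625 reaches it, so n = 3.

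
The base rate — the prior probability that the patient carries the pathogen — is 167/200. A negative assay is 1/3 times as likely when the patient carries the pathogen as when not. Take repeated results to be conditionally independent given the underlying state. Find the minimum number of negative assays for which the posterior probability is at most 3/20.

4

Prior odds = 0.835/0.165 = 167/33.
Likelihood ratio per negative assay = 1/3.
Target posterior odds = 0.15/0.85 = 3/17.
Require (1/3)ⁿ ≤ 3/17 ÷ (167/33) = 99/2839.
(1/3)³ = 1/27 is still above 99/2839 but (1/3)⁴ = 1/81 is at or below it, so n = 4.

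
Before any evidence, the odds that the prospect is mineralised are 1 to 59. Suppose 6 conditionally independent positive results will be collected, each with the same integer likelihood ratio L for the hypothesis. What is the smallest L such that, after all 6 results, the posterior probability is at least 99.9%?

7

Prior odds = 1/59.
Target odds = 0.999/0.001 = 999.
Need L⁶ ≥ 999 ÷ (1/59) = 58941.
6⁶ = 46656 < 58941 ≤ 117649 = 7⁶, so L = 7.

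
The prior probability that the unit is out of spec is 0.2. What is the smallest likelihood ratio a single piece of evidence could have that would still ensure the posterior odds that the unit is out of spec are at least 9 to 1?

36

Prior odds = 0.2/0.8 = 0.25.
Target odds = 9.
Required Bayes factor = 9 ÷ 0.25 = 36.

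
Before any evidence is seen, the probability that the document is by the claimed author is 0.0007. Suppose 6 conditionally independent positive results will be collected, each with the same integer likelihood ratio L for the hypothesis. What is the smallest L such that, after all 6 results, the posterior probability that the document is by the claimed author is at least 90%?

5

Prior odds = 0.0007/0.9993 = 7/9993.
Target odds = 0.9/0.1 = 9.
Need L⁶ ≥ 9 ÷ (7/9993) = 89937/7.
4⁶ = 4096 < 89937/7 ≤ 15625 = 5⁶, so L = 5.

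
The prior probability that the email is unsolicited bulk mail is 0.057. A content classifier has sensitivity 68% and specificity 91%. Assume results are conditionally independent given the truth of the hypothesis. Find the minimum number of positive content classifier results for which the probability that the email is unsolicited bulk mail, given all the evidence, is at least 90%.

Prior odds: 0.057 ÷ 0.943 = 57/943.
False-positive rate = 1 − 0.91 = 0.09; likelihood ratio of a positive = 0.68/0.09 = 68/9.
Target posterior odds = 0.9/0.1 = 9.
Need (57/943) × (68/9)ⁿ ≥ 9, i.e. (68/9)ⁿ ≥ 2829/19.
(68/9)² = 4624/81 falls short of 2829/19 but (68/9)³ = 314432/729 reaches it, so n = 3.

3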